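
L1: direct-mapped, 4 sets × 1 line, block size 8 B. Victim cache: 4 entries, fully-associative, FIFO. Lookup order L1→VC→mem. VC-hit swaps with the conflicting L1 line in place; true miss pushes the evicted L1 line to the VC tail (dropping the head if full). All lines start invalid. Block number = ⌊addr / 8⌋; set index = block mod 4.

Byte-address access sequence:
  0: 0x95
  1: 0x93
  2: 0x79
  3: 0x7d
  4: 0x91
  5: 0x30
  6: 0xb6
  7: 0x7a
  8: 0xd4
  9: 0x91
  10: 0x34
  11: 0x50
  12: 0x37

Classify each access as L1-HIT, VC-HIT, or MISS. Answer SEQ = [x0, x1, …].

0: 0x95 (blk 18, set 2) → MISS  vc=[]
1: 0x93 (blk 18, set 2) → L1-HIT  vc=[]
2: 0x79 (blk 15, set 3) → MISS  vc=[]
3: 0x7d (blk 15, set 3) → L1-HIT  vc=[]
4: 0x91 (blk 18, set 2) → L1-HIT  vc=[]
5: 0x30 (blk 6, set 2) → MISS  vc=[18]
6: 0xb6 (blk 22, set 2) → MISS  vc=[18, 6]
7: 0x7a (blk 15, set 3) → L1-HIT  vc=[18, 6]
8: 0xd4 (blk 26, set 2) → MISS  vc=[18, 6, 22]
9: 0x91 (blk 18, set 2) → VC-HIT  vc=[26, 6, 22]
10: 0x34 (blk 6, set 2) → VC-HIT  vc=[26, 18, 22]
11: 0x50 (blk 10, set 2) → MISS  vc=[26, 18, 22, 6]
12: 0x37 (blk 6, set 2) → VC-HIT  vc=[26, 18, 22, 10]

SEQ = [MISS, L1-HIT, MISS, L1-HIT, L1-HIT, MISS, MISS, L1-HIT, MISS, VC-HIT, VC-HIT, MISS, VC-HIT]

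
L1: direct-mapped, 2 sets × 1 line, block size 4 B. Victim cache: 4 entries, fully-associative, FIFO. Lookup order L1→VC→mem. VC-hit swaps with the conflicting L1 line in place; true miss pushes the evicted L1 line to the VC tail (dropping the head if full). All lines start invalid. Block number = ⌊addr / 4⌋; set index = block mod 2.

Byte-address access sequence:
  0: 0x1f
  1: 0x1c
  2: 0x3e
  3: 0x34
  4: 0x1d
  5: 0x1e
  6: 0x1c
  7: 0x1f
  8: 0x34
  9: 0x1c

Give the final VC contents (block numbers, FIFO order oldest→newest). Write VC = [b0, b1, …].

  [0] addr=0x1f blk=7 s=1: MISS | VC []
  [1] addr=0x1c blk=7 s=1: L1-HIT | VC []
  [2] addr=0x3e blk=15 s=1: MISS | VC [7]
  [3] addr=0x34 blk=13 s=1: MISS | VC [7, 15]
  [4] addr=0x1d blk=7 s=1: VC-HIT | VC [13, 15]
  [5] addr=0x1e blk=7 s=1: L1-HIT | VC [13, 15]
  [6] addr=0x1c blk=7 s=1: L1-HIT | VC [13, 15]
  [7] addr=0x1f blk=7 s=1: L1-HIT | VC [13, 15]
  [8] addr=0x34 blk=13 s=1: VC-HIT | VC [7, 15]
  [9] addr=0x1c blk=7 s=1: VC-HIT | VC [13, 15]

VC = [13, 15]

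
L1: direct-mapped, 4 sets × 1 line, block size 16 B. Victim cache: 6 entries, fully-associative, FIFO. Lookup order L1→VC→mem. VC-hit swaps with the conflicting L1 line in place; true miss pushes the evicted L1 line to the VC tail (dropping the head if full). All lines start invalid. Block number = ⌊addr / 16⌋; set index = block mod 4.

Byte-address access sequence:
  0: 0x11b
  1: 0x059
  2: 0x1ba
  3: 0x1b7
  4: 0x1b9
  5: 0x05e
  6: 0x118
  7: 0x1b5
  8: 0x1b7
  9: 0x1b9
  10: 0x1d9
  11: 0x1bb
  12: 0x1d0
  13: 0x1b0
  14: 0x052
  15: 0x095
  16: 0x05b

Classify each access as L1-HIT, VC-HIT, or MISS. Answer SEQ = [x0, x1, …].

0: 0x11b (blk 17, set 1) → MISS  vc=[]
1: 0x59 (blk 5, set 1) → MISS  vc=[17]
2: 0x1ba (blk 27, set 3) → MISS  vc=[17]
3: 0x1b7 (blk 27, set 3) → L1-HIT  vc=[17]
4: 0x1b9 (blk 27, set 3) → L1-HIT  vc=[17]
5: 0x5e (blk 5, set 1) → L1-HIT  vc=[17]
6: 0x118 (blk 17, set 1) → VC-HIT  vc=[5]
7: 0x1b5 (blk 27, set 3) → L1-HIT  vc=[5]
8: 0x1b7 (blk 27, set 3) → L1-HIT  vc=[5]
9: 0x1b9 (blk 27, set 3) → L1-HIT  vc=[5]
10: 0x1d9 (blk 29, set 1) → MISS  vc=[5, 17]
11: 0x1bb (blk 27, set 3) → L1-HIT  vc=[5, 17]
12: 0x1d0 (blk 29, set 1) → L1-HIT  vc=[5, 17]
13: 0x1b0 (blk 27, set 3) → L1-HIT  vc=[5, 17]
14: 0x52 (blk 5, set 1) → VC-HIT  vc=[29, 17]
15: 0x95 (blk 9, set 1) → MISS  vc=[29, 17, 5]
16: 0x5b (blk 5, set 1) → VC-HIT  vc=[29, 17, 9]

SEQ = [MISS, MISS, MISS, L1-HIT, L1-HIT, L1-HIT, VC-HIT, L1-HIT, L1-HIT, L1-HIT, MISS, L1-HIT, L1-HIT, L1-HIT, VC-HIT, MISS, VC-HIT]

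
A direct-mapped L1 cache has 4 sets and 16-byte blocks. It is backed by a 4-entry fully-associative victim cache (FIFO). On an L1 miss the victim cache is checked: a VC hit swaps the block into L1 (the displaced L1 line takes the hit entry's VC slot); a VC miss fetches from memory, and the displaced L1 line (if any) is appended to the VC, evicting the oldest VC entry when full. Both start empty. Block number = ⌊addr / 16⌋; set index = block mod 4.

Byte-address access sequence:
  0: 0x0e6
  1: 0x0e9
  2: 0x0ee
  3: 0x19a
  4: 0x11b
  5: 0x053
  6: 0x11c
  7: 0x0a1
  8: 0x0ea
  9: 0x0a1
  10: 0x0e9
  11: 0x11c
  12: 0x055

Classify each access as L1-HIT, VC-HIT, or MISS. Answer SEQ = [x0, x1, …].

SEQ = [MISS, L1-HIT, L1-HIT, MISS, MISS, MISS, VC-HIT, MISS, VC-HIT, VC-HIT, VC-HIT, L1-HIT, VC-HIT]

  [0] addr=0xe6 blk=14 s=2: MISS | VC []
  [1] addr=0xe9 blk=14 s=2: L1-HIT | VC []
  [2] addr=0xee blk=14 s=2: L1-HIT | VC []
  [3] addr=0x19a blk=25 s=1: MISS | VC []
  [4] addr=0x11b blk=17 s=1: MISS | VC [25]
  [5] addr=0x53 blk=5 s=1: MISS | VC [25, 17]
  [6] addr=0x11c blk=17 s=1: VC-HIT | VC [25, 5]
  [7] addr=0xa1 blk=10 s=2: MISS | VC [25, 5, 14]
  [8] addr=0xea blk=14 s=2: VC-HIT | VC [25, 5, 10]
  [9] addr=0xa1 blk=10 s=2: VC-HIT | VC [25, 5, 14]
  [10] addr=0xe9 blk=14 s=2: VC-HIT | VC [25, 5, 10]
  [11] addr=0x11c blk=17 s=1: L1-HIT | VC [25, 5, 10]
  [12] addr=0x55 blk=5 s=1: VC-HIT | VC [25, 17, 10]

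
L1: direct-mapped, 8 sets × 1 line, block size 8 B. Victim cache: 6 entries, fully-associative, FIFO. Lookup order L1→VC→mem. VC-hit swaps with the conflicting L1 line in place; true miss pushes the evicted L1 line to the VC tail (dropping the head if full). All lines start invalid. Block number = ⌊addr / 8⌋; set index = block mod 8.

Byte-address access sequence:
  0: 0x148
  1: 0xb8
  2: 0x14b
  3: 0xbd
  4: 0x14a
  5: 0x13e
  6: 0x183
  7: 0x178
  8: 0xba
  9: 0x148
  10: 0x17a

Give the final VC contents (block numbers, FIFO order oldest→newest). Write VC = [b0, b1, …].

0: 0x148 (blk 41, set 1) → MISS  vc=[]
1: 0xb8 (blk 23, set 7) → MISS  vc=[]
2: 0x14b (blk 41, set 1) → L1-HIT  vc=[]
3: 0xbd (blk 23, set 7) → L1-HIT  vc=[]
4: 0x14a (blk 41, set 1) → L1-HIT  vc=[]
5: 0x13e (blk 39, set 7) → MISS  vc=[23]
6: 0x183 (blk 48, set 0) → MISS  vc=[23]
7: 0x178 (blk 47, set 7) → MISS  vc=[23, 39]
8: 0xba (blk 23, set 7) → VC-HIT  vc=[47, 39]
9: 0x148 (blk 41, set 1) → L1-HIT  vc=[47, 39]
10: 0x17a (blk 47, set 7) → VC-HIT  vc=[23, 39]

VC = [23, 39]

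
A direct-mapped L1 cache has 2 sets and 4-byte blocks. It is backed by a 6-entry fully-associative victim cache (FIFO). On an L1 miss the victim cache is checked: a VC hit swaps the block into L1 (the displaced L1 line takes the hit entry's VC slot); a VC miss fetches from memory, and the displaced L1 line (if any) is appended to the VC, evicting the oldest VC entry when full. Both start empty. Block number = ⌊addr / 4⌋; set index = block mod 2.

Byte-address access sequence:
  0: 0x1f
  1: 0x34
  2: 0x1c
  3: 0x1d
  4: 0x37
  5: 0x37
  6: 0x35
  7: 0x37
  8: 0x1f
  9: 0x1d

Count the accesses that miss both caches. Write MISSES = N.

  [0] addr=0x1f blk=7 s=1: MISS | VC []
  [1] addr=0x34 blk=13 s=1: MISS | VC [7]
  [2] addr=0x1c blk=7 s=1: VC-HIT | VC [13]
  [3] addr=0x1d blk=7 s=1: L1-HIT | VC [13]
  [4] addr=0x37 blk=13 s=1: VC-HIT | VC [7]
  [5] addr=0x37 blk=13 s=1: L1-HIT | VC [7]
  [6] addr=0x35 blk=13 s=1: L1-HIT | VC [7]
  [7] addr=0x37 blk=13 s=1: L1-HIT | VC [7]
  [8] addr=0x1f blk=7 s=1: VC-HIT | VC [13]
  [9] addr=0x1d blk=7 s=1: L1-HIT | VC [13]

MISSES = 2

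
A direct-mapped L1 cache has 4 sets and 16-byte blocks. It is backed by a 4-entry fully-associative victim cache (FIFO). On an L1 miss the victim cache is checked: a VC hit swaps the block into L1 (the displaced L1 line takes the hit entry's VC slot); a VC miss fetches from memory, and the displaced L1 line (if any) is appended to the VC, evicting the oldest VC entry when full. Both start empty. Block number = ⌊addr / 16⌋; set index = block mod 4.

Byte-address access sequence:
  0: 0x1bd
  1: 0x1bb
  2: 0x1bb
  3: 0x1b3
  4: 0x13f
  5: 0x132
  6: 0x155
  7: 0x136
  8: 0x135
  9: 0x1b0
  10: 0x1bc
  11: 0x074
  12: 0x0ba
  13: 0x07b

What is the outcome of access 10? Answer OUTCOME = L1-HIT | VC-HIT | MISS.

#0 0x1bd→b27/s3 MISS; vc=[]
#1 0x1bb→b27/s3 L1-HIT; vc=[]
#2 0x1bb→b27/s3 L1-HIT; vc=[]
#3 0x1b3→b27/s3 L1-HIT; vc=[]
#4 0x13f→b19/s3 MISS; vc=[27]
#5 0x132→b19/s3 L1-HIT; vc=[27]
#6 0x155→b21/s1 MISS; vc=[27]
#7 0x136→b19/s3 L1-HIT; vc=[27]
#8 0x135→b19/s3 L1-HIT; vc=[27]
#9 0x1b0→b27/s3 VC-HIT; vc=[19]
#10 0x1bc→b27/s3 L1-HIT; vc=[19]
#11 0x74→b7/s3 MISS; vc=[19,27]
#12 0xba→b11/s3 MISS; vc=[19,27,7]
#13 0x7b→b7/s3 VC-HIT; vc=[19,27,11]

OUTCOME = L1-HIT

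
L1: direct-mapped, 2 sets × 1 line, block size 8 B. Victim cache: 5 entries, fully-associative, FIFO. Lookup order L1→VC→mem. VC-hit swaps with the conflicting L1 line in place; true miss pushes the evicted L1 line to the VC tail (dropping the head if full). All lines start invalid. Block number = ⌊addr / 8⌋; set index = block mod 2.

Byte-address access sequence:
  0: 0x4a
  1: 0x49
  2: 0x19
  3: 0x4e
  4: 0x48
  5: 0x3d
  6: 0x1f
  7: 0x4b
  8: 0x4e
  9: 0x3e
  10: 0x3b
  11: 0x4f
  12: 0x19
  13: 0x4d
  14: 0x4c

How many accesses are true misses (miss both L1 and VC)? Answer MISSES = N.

MISSES = 3

#0 0x4a→b9/s1 MISS; vc=[]
#1 0x49→b9/s1 L1-HIT; vc=[]
#2 0x19→b3/s1 MISS; vc=[9]
#3 0x4e→b9/s1 VC-HIT; vc=[3]
#4 0x48→b9/s1 L1-HIT; vc=[3]
#5 0x3d→b7/s1 MISS; vc=[3,9]
#6 0x1f→b3/s1 VC-HIT; vc=[7,9]
#7 0x4b→b9/s1 VC-HIT; vc=[7,3]
#8 0x4e→b9/s1 L1-HIT; vc=[7,3]
#9 0x3e→b7/s1 VC-HIT; vc=[9,3]
#10 0x3b→b7/s1 L1-HIT; vc=[9,3]
#11 0x4f→b9/s1 VC-HIT; vc=[7,3]
#12 0x19→b3/s1 VC-HIT; vc=[7,9]
#13 0x4d→b9/s1 VC-HIT; vc=[7,3]
#14 0x4c→b9/s1 L1-HIT; vc=[7,3]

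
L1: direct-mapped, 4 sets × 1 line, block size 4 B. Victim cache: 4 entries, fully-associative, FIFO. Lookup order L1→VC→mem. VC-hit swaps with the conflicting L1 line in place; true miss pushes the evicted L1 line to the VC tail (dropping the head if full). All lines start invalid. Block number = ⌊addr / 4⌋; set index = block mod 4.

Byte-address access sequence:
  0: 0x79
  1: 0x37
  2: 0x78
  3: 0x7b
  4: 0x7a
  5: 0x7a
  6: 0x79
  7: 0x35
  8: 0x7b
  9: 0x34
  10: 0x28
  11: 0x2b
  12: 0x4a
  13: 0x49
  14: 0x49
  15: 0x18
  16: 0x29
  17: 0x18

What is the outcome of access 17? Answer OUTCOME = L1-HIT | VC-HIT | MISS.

OUTCOME = VC-HIT

0: 0x79 (blk 30, set 2) → MISS  vc=[]
1: 0x37 (blk 13, set 1) → MISS  vc=[]
2: 0x78 (blk 30, set 2) → L1-HIT  vc=[]
3: 0x7b (blk 30, set 2) → L1-HIT  vc=[]
4: 0x7a (blk 30, set 2) → L1-HIT  vc=[]
5: 0x7a (blk 30, set 2) → L1-HIT  vc=[]
6: 0x79 (blk 30, set 2) → L1-HIT  vc=[]
7: 0x35 (blk 13, set 1) → L1-HIT  vc=[]
8: 0x7b (blk 30, set 2) → L1-HIT  vc=[]
9: 0x34 (blk 13, set 1) → L1-HIT  vc=[]
10: 0x28 (blk 10, set 2) → MISS  vc=[30]
11: 0x2b (blk 10, set 2) → L1-HIT  vc=[30]
12: 0x4a (blk 18, set 2) → MISS  vc=[30, 10]
13: 0x49 (blk 18, set 2) → L1-HIT  vc=[30, 10]
14: 0x49 (blk 18, set 2) → L1-HIT  vc=[30, 10]
15: 0x18 (blk 6, set 2) → MISS  vc=[30, 10, 18]
16: 0x29 (blk 10, set 2) → VC-HIT  vc=[30, 6, 18]
17: 0x18 (blk 6, set 2) → VC-HIT  vc=[30, 10, 18]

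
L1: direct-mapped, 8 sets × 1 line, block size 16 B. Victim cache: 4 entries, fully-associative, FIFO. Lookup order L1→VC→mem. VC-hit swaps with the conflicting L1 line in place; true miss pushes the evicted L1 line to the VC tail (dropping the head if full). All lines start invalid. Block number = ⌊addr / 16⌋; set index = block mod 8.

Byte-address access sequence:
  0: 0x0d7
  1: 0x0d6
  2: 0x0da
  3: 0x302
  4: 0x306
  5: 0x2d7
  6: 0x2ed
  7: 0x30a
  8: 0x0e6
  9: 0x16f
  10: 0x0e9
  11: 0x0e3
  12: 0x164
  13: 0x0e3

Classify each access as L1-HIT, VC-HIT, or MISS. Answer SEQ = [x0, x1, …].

#0 0xd7→b13/s5 MISS; vc=[]
#1 0xd6→b13/s5 L1-HIT; vc=[]
#2 0xda→b13/s5 L1-HIT; vc=[]
#3 0x302→b48/s0 MISS; vc=[]
#4 0x306→b48/s0 L1-HIT; vc=[]
#5 0x2d7→b45/s5 MISS; vc=[13]
#6 0x2ed→b46/s6 MISS; vc=[13]
#7 0x30a→b48/s0 L1-HIT; vc=[13]
#8 0xe6→b14/s6 MISS; vc=[13,46]
#9 0x16f→b22/s6 MISS; vc=[13,46,14]
#10 0xe9→b14/s6 VC-HIT; vc=[13,46,22]
#11 0xe3→b14/s6 L1-HIT; vc=[13,46,22]
#12 0x164→b22/s6 VC-HIT; vc=[13,46,14]
#13 0xe3→b14/s6 VC-HIT; vc=[13,46,22]

SEQ = [MISS, L1-HIT, L1-HIT, MISS, L1-HIT, MISS, MISS, L1-HIT, MISS, MISS, VC-HIT, L1-HIT, VC-HIT, VC-HIT]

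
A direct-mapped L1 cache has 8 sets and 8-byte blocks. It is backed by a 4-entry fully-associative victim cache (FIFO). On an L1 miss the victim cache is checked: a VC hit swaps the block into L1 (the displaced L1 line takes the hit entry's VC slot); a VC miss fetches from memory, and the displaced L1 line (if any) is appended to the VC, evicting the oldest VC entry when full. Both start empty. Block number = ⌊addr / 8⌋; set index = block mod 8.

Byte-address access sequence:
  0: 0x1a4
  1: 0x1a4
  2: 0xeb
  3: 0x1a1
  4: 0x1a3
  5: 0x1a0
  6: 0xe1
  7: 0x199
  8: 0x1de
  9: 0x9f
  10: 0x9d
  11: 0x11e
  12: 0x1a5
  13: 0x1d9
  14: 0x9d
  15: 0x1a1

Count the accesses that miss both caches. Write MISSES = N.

  [0] addr=0x1a4 blk=52 s=4: MISS | VC []
  [1] addr=0x1a4 blk=52 s=4: L1-HIT | VC []
  [2] addr=0xeb blk=29 s=5: MISS | VC []
  [3] addr=0x1a1 blk=52 s=4: L1-HIT | VC []
  [4] addr=0x1a3 blk=52 s=4: L1-HIT | VC []
  [5] addr=0x1a0 blk=52 s=4: L1-HIT | VC []
  [6] addr=0xe1 blk=28 s=4: MISS | VC [52]
  [7] addr=0x199 blk=51 s=3: MISS | VC [52]
  [8] addr=0x1de blk=59 s=3: MISS | VC [52, 51]
  [9] addr=0x9f blk=19 s=3: MISS | VC [52, 51, 59]
  [10] addr=0x9d blk=19 s=3: L1-HIT | VC [52, 51, 59]
  [11] addr=0x11e blk=35 s=3: MISS | VC [52, 51, 59, 19]
  [12] addr=0x1a5 blk=52 s=4: VC-HIT | VC [28, 51, 59, 19]
  [13] addr=0x1d9 blk=59 s=3: VC-HIT | VC [28, 51, 35, 19]
  [14] addr=0x9d blk=19 s=3: VC-HIT | VC [28, 51, 35, 59]
  [15] addr=0x1a1 blk=52 s=4: L1-HIT | VC [28, 51, 35, 59]

MISSES = 7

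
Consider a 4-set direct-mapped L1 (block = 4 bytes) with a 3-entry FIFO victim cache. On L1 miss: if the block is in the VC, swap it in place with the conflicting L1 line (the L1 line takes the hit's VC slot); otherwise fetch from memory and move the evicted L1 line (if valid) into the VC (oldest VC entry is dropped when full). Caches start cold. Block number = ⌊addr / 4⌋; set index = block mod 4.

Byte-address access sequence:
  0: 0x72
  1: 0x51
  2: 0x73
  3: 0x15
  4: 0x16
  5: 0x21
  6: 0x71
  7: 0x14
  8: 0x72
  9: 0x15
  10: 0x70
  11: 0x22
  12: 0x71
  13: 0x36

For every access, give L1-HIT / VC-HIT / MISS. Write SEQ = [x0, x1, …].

SEQ = [MISS, MISS, VC-HIT, MISS, L1-HIT, MISS, VC-HIT, L1-HIT, L1-HIT, L1-HIT, L1-HIT, VC-HIT, VC-HIT, MISS]

  [0] addr=0x72 blk=28 s=0: MISS | VC []
  [1] addr=0x51 blk=20 s=0: MISS | VC [28]
  [2] addr=0x73 blk=28 s=0: VC-HIT | VC [20]
  [3] addr=0x15 blk=5 s=1: MISS | VC [20]
  [4] addr=0x16 blk=5 s=1: L1-HIT | VC [20]
  [5] addr=0x21 blk=8 s=0: MISS | VC [20, 28]
  [6] addr=0x71 blk=28 s=0: VC-HIT | VC [20, 8]
  [7] addr=0x14 blk=5 s=1: L1-HIT | VC [20, 8]
  [8] addr=0x72 blk=28 s=0: L1-HIT | VC [20, 8]
  [9] addr=0x15 blk=5 s=1: L1-HIT | VC [20, 8]
  [10] addr=0x70 blk=28 s=0: L1-HIT | VC [20, 8]
  [11] addr=0x22 blk=8 s=0: VC-HIT | VC [20, 28]
  [12] addr=0x71 blk=28 s=0: VC-HIT | VC [20, 8]
  [13] addr=0x36 blk=13 s=1: MISS | VC [20, 8, 5]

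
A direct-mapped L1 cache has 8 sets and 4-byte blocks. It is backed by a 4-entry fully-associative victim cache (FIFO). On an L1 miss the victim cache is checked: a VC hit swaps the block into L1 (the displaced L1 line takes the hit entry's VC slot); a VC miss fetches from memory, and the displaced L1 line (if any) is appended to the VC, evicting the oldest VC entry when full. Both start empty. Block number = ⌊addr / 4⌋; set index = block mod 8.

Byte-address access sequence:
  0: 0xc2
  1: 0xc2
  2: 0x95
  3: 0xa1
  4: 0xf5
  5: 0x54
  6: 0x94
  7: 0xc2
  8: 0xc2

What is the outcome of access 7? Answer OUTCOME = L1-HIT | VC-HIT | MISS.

#0 0xc2→b48/s0 MISS; vc=[]
#1 0xc2→b48/s0 L1-HIT; vc=[]
#2 0x95→b37/s5 MISS; vc=[]
#3 0xa1→b40/s0 MISS; vc=[48]
#4 0xf5→b61/s5 MISS; vc=[48,37]
#5 0x54→b21/s5 MISS; vc=[48,37,61]
#6 0x94→b37/s5 VC-HIT; vc=[48,21,61]
#7 0xc2→b48/s0 VC-HIT; vc=[40,21,61]
#8 0xc2→b48/s0 L1-HIT; vc=[40,21,61]

OUTCOME = VC-HIT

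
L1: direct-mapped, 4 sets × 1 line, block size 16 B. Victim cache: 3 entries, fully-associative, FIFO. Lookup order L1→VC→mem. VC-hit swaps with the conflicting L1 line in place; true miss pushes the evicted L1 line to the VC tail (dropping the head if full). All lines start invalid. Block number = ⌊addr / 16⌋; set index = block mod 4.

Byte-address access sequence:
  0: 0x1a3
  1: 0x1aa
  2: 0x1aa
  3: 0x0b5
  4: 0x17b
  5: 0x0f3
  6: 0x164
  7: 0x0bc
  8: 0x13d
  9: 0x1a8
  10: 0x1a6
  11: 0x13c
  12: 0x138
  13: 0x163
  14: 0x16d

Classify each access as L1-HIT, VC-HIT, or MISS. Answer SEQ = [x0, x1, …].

SEQ = [MISS, L1-HIT, L1-HIT, MISS, MISS, MISS, MISS, VC-HIT, MISS, VC-HIT, L1-HIT, L1-HIT, L1-HIT, VC-HIT, L1-HIT]

0: 0x1a3 (blk 26, set 2) → MISS  vc=[]
1: 0x1aa (blk 26, set 2) → L1-HIT  vc=[]
2: 0x1aa (blk 26, set 2) → L1-HIT  vc=[]
3: 0xb5 (blk 11, set 3) → MISS  vc=[]
4: 0x17b (blk 23, set 3) → MISS  vc=[11]
5: 0xf3 (blk 15, set 3) → MISS  vc=[11, 23]
6: 0x164 (blk 22, set 2) → MISS  vc=[11, 23, 26]
7: 0xbc (blk 11, set 3) → VC-HIT  vc=[15, 23, 26]
8: 0x13d (blk 19, set 3) → MISS  vc=[23, 26, 11]
9: 0x1a8 (blk 26, set 2) → VC-HIT  vc=[23, 22, 11]
10: 0x1a6 (blk 26, set 2) → L1-HIT  vc=[23, 22, 11]
11: 0x13c (blk 19, set 3) → L1-HIT  vc=[23, 22, 11]
12: 0x138 (blk 19, set 3) → L1-HIT  vc=[23, 22, 11]
13: 0x163 (blk 22, set 2) → VC-HIT  vc=[23, 26, 11]
14: 0x16d (blk 22, set 2) → L1-HIT  vc=[23, 26, 11]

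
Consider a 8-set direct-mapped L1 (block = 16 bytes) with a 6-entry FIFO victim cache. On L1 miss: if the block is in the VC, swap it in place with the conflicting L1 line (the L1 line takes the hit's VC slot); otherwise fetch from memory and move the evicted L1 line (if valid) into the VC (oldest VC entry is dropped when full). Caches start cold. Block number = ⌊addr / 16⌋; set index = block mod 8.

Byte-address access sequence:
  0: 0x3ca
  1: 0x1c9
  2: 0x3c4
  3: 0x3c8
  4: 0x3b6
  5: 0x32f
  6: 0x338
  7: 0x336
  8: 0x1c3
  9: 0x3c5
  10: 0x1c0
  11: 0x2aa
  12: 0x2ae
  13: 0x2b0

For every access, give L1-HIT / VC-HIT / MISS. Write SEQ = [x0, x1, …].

0: 0x3ca (blk 60, set 4) → MISS  vc=[]
1: 0x1c9 (blk 28, set 4) → MISS  vc=[60]
2: 0x3c4 (blk 60, set 4) → VC-HIT  vc=[28]
3: 0x3c8 (blk 60, set 4) → L1-HIT  vc=[28]
4: 0x3b6 (blk 59, set 3) → MISS  vc=[28]
5: 0x32f (blk 50, set 2) → MISS  vc=[28]
6: 0x338 (blk 51, set 3) → MISS  vc=[28, 59]
7: 0x336 (blk 51, set 3) → L1-HIT  vc=[28, 59]
8: 0x1c3 (blk 28, set 4) → VC-HIT  vc=[60, 59]
9: 0x3c5 (blk 60, set 4) → VC-HIT  vc=[28, 59]
10: 0x1c0 (blk 28, set 4) → VC-HIT  vc=[60, 59]
11: 0x2aa (blk 42, set 2) → MISS  vc=[60, 59, 50]
12: 0x2ae (blk 42, set 2) → L1-HIT  vc=[60, 59, 50]
13: 0x2b0 (blk 43, set 3) → MISS  vc=[60, 59, 50, 51]

SEQ = [MISS, MISS, VC-HIT, L1-HIT, MISS, MISS, MISS, L1-HIT, VC-HIT, VC-HIT, VC-HIT, MISS, L1-HIT, MISS]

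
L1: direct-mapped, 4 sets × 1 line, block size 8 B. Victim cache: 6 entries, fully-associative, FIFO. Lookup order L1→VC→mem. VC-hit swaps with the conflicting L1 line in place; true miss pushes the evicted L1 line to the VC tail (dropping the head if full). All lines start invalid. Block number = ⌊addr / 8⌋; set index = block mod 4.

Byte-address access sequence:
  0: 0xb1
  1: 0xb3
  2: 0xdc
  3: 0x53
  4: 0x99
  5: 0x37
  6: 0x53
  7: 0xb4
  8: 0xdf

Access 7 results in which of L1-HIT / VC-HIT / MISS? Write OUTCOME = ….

OUTCOME = VC-HIT

#0 0xb1→b22/s2 MISS; vc=[]
#1 0xb3→b22/s2 L1-HIT; vc=[]
#2 0xdc→b27/s3 MISS; vc=[]
#3 0x53→b10/s2 MISS; vc=[22]
#4 0x99→b19/s3 MISS; vc=[22,27]
#5 0x37→b6/s2 MISS; vc=[22,27,10]
#6 0x53→b10/s2 VC-HIT; vc=[22,27,6]
#7 0xb4→b22/s2 VC-HIT; vc=[10,27,6]
#8 0xdf→b27/s3 VC-HIT; vc=[10,19,6]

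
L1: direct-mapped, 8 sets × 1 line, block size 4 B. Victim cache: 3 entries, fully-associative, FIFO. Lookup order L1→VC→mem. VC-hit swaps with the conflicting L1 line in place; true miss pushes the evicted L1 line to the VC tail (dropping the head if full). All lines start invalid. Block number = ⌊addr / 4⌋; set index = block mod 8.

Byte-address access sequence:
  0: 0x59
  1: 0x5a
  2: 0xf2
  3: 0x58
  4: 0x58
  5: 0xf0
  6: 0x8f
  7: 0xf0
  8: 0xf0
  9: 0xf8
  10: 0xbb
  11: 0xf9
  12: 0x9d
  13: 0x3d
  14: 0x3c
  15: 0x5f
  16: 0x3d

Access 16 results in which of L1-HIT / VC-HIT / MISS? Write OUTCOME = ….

OUTCOME = VC-HIT

#0 0x59→b22/s6 MISS; vc=[]
#1 0x5a→b22/s6 L1-HIT; vc=[]
#2 0xf2→b60/s4 MISS; vc=[]
#3 0x58→b22/s6 L1-HIT; vc=[]
#4 0x58→b22/s6 L1-HIT; vc=[]
#5 0xf0→b60/s4 L1-HIT; vc=[]
#6 0x8f→b35/s3 MISS; vc=[]
#7 0xf0→b60/s4 L1-HIT; vc=[]
#8 0xf0→b60/s4 L1-HIT; vc=[]
#9 0xf8→b62/s6 MISS; vc=[22]
#10 0xbb→b46/s6 MISS; vc=[22,62]
#11 0xf9→b62/s6 VC-HIT; vc=[22,46]
#12 0x9d→b39/s7 MISS; vc=[22,46]
#13 0x3d→b15/s7 MISS; vc=[22,46,39]
#14 0x3c→b15/s7 L1-HIT; vc=[22,46,39]
#15 0x5f→b23/s7 MISS; vc=[46,39,15]
#16 0x3d→b15/s7 VC-HIT; vc=[46,39,23]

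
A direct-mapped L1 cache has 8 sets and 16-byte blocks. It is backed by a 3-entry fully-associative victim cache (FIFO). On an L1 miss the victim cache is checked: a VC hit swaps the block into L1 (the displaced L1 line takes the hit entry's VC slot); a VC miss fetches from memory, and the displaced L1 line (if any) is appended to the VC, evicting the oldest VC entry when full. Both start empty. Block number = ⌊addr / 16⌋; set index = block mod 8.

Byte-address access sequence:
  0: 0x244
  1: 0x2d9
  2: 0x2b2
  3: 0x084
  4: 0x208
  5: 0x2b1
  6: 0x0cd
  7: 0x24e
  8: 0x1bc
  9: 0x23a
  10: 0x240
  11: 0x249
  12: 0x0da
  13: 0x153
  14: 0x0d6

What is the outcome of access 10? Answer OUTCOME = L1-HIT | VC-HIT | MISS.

  [0] addr=0x244 blk=36 s=4: MISS | VC []
  [1] addr=0x2d9 blk=45 s=5: MISS | VC []
  [2] addr=0x2b2 blk=43 s=3: MISS | VC []
  [3] addr=0x84 blk=8 s=0: MISS | VC []
  [4] addr=0x208 blk=32 s=0: MISS | VC [8]
  [5] addr=0x2b1 blk=43 s=3: L1-HIT | VC [8]
  [6] addr=0xcd blk=12 s=4: MISS | VC [8, 36]
  [7] addr=0x24e blk=36 s=4: VC-HIT | VC [8, 12]
  [8] addr=0x1bc blk=27 s=3: MISS | VC [8, 12, 43]
  [9] addr=0x23a blk=35 s=3: MISS | VC [12, 43, 27]
  [10] addr=0x240 blk=36 s=4: L1-HIT | VC [12, 43, 27]
  [11] addr=0x249 blk=36 s=4: L1-HIT | VC [12, 43, 27]
  [12] addr=0xda blk=13 s=5: MISS | VC [43, 27, 45]
  [13] addr=0x153 blk=21 s=5: MISS | VC [27, 45, 13]
  [14] addr=0xd6 blk=13 s=5: VC-HIT | VC [27, 45, 21]

OUTCOME = L1-HIT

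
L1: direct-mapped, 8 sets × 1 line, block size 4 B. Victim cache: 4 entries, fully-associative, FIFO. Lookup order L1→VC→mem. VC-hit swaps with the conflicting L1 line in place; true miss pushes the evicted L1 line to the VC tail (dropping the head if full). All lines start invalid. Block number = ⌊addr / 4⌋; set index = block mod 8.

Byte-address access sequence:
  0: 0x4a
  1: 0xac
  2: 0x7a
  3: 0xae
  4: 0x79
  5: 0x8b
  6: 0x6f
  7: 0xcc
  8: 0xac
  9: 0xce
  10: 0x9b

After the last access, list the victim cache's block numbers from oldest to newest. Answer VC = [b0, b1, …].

#0 0x4a→b18/s2 MISS; vc=[]
#1 0xac→b43/s3 MISS; vc=[]
#2 0x7a→b30/s6 MISS; vc=[]
#3 0xae→b43/s3 L1-HIT; vc=[]
#4 0x79→b30/s6 L1-HIT; vc=[]
#5 0x8b→b34/s2 MISS; vc=[18]
#6 0x6f→b27/s3 MISS; vc=[18,43]
#7 0xcc→b51/s3 MISS; vc=[18,43,27]
#8 0xac→b43/s3 VC-HIT; vc=[18,51,27]
#9 0xce→b51/s3 VC-HIT; vc=[18,43,27]
#10 0x9b→b38/s6 MISS; vc=[18,43,27,30]

VC = [18, 43, 27, 30]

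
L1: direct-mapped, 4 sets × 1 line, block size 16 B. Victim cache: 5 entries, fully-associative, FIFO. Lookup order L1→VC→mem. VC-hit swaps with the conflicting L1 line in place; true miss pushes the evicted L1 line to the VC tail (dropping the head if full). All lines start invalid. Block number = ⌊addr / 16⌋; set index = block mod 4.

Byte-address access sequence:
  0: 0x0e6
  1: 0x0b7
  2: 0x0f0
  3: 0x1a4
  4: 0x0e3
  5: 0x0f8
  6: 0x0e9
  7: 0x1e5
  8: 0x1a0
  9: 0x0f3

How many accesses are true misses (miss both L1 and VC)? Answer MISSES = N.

MISSES = 5

0: 0xe6 (blk 14, set 2) → MISS  vc=[]
1: 0xb7 (blk 11, set 3) → MISS  vc=[]
2: 0xf0 (blk 15, set 3) → MISS  vc=[11]
3: 0x1a4 (blk 26, set 2) → MISS  vc=[11, 14]
4: 0xe3 (blk 14, set 2) → VC-HIT  vc=[11, 26]
5: 0xf8 (blk 15, set 3) → L1-HIT  vc=[11, 26]
6: 0xe9 (blk 14, set 2) → L1-HIT  vc=[11, 26]
7: 0x1e5 (blk 30, set 2) → MISS  vc=[11, 26, 14]
8: 0x1a0 (blk 26, set 2) → VC-HIT  vc=[11, 30, 14]
9: 0xf3 (blk 15, set 3) → L1-HIT  vc=[11, 30, 14]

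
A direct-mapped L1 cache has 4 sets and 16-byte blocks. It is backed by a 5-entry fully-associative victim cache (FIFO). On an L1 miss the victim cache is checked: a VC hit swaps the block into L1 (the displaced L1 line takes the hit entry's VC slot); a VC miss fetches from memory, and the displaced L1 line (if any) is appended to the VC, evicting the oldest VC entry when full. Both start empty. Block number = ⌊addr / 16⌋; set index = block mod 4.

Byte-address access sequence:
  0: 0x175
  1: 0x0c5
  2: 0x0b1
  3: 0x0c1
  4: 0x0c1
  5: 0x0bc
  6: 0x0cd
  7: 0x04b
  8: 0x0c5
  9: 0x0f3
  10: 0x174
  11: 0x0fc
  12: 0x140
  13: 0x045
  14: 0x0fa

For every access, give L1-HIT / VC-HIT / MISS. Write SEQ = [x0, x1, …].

SEQ = [MISS, MISS, MISS, L1-HIT, L1-HIT, L1-HIT, L1-HIT, MISS, VC-HIT, MISS, VC-HIT, VC-HIT, MISS, VC-HIT, L1-HIT]

  [0] addr=0x175 blk=23 s=3: MISS | VC []
  [1] addr=0xc5 blk=12 s=0: MISS | VC []
  [2] addr=0xb1 blk=11 s=3: MISS | VC [23]
  [3] addr=0xc1 blk=12 s=0: L1-HIT | VC [23]
  [4] addr=0xc1 blk=12 s=0: L1-HIT | VC [23]
  [5] addr=0xbc blk=11 s=3: L1-HIT | VC [23]
  [6] addr=0xcd blk=12 s=0: L1-HIT | VC [23]
  [7] addr=0x4b blk=4 s=0: MISS | VC [23, 12]
  [8] addr=0xc5 blk=12 s=0: VC-HIT | VC [23, 4]
  [9] addr=0xf3 blk=15 s=3: MISS | VC [23, 4, 11]
  [10] addr=0x174 blk=23 s=3: VC-HIT | VC [15, 4, 11]
  [11] addr=0xfc blk=15 s=3: VC-HIT | VC [23, 4, 11]
  [12] addr=0x140 blk=20 s=0: MISS | VC [23, 4, 11, 12]
  [13] addr=0x45 blk=4 s=0: VC-HIT | VC [23, 20, 11, 12]
  [14] addr=0xfa blk=15 s=3: L1-HIT | VC [23, 20, 11, 12]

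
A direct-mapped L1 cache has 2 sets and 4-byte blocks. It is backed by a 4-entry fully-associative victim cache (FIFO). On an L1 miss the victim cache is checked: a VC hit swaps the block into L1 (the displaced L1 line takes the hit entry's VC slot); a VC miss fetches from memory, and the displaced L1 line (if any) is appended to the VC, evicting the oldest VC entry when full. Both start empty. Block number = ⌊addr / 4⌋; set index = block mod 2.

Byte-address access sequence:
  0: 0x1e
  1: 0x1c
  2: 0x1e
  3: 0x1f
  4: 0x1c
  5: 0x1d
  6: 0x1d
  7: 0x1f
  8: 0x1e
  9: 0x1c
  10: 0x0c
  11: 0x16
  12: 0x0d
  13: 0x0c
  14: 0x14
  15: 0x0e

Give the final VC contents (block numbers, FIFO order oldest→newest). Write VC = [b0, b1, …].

#0 0x1e→b7/s1 MISS; vc=[]
#1 0x1c→b7/s1 L1-HIT; vc=[]
#2 0x1e→b7/s1 L1-HIT; vc=[]
#3 0x1f→b7/s1 L1-HIT; vc=[]
#4 0x1c→b7/s1 L1-HIT; vc=[]
#5 0x1d→b7/s1 L1-HIT; vc=[]
#6 0x1d→b7/s1 L1-HIT; vc=[]
#7 0x1f→b7/s1 L1-HIT; vc=[]
#8 0x1e→b7/s1 L1-HIT; vc=[]
#9 0x1c→b7/s1 L1-HIT; vc=[]
#10 0xc→b3/s1 MISS; vc=[7]
#11 0x16→b5/s1 MISS; vc=[7,3]
#12 0xd→b3/s1 VC-HIT; vc=[7,5]
#13 0xc→b3/s1 L1-HIT; vc=[7,5]
#14 0x14→b5/s1 VC-HIT; vc=[7,3]
#15 0xe→b3/s1 VC-HIT; vc=[7,5]

VC = [7, 5]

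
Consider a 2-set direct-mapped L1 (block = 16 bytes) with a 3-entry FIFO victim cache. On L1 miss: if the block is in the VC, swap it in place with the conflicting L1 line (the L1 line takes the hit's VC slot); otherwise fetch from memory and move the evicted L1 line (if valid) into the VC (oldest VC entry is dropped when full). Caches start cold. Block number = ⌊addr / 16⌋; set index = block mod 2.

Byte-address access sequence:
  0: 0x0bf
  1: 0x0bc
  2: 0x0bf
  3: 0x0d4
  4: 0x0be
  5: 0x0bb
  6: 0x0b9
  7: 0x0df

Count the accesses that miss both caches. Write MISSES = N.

MISSES = 2

#0 0xbf→b11/s1 MISS; vc=[]
#1 0xbc→b11/s1 L1-HIT; vc=[]
#2 0xbf→b11/s1 L1-HIT; vc=[]
#3 0xd4→b13/s1 MISS; vc=[11]
#4 0xbe→b11/s1 VC-HIT; vc=[13]
#5 0xbb→b11/s1 L1-HIT; vc=[13]
#6 0xb9→b11/s1 L1-HIT; vc=[13]
#7 0xdf→b13/s1 VC-HIT; vc=[11]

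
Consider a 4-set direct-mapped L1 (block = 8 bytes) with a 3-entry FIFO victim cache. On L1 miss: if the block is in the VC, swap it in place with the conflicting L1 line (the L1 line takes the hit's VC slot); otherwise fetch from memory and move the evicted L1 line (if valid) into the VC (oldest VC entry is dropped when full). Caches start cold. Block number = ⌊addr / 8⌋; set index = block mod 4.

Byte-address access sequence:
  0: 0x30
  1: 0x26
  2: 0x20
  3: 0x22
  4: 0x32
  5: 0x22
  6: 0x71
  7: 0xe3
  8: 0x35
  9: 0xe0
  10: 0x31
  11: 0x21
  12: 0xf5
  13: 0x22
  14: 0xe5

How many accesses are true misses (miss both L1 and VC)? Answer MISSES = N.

MISSES = 5

0: 0x30 (blk 6, set 2) → MISS  vc=[]
1: 0x26 (blk 4, set 0) → MISS  vc=[]
2: 0x20 (blk 4, set 0) → L1-HIT  vc=[]
3: 0x22 (blk 4, set 0) → L1-HIT  vc=[]
4: 0x32 (blk 6, set 2) → L1-HIT  vc=[]
5: 0x22 (blk 4, set 0) → L1-HIT  vc=[]
6: 0x71 (blk 14, set 2) → MISS  vc=[6]
7: 0xe3 (blk 28, set 0) → MISS  vc=[6, 4]
8: 0x35 (blk 6, set 2) → VC-HIT  vc=[14, 4]
9: 0xe0 (blk 28, set 0) → L1-HIT  vc=[14, 4]
10: 0x31 (blk 6, set 2) → L1-HIT  vc=[14, 4]
11: 0x21 (blk 4, set 0) → VC-HIT  vc=[14, 28]
12: 0xf5 (blk 30, set 2) → MISS  vc=[14, 28, 6]
13: 0x22 (blk 4, set 0) → L1-HIT  vc=[14, 28, 6]
14: 0xe5 (blk 28, set 0) → VC-HIT  vc=[14, 4, 6]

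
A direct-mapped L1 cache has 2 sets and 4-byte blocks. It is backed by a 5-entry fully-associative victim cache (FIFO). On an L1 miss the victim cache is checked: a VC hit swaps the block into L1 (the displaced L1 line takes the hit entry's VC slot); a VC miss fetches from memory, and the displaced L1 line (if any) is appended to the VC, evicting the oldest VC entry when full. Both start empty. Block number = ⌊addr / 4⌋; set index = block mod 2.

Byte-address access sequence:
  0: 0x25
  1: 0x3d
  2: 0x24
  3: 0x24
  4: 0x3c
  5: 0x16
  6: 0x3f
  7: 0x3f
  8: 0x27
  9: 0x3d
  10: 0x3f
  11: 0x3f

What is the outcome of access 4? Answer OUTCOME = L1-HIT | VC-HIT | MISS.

OUTCOME = VC-HIT

0: 0x25 (blk 9, set 1) → MISS  vc=[]
1: 0x3d (blk 15, set 1) → MISS  vc=[9]
2: 0x24 (blk 9, set 1) → VC-HIT  vc=[15]
3: 0x24 (blk 9, set 1) → L1-HIT  vc=[15]
4: 0x3c (blk 15, set 1) → VC-HIT  vc=[9]
5: 0x16 (blk 5, set 1) → MISS  vc=[9, 15]
6: 0x3f (blk 15, set 1) → VC-HIT  vc=[9, 5]
7: 0x3f (blk 15, set 1) → L1-HIT  vc=[9, 5]
8: 0x27 (blk 9, set 1) → VC-HIT  vc=[15, 5]
9: 0x3d (blk 15, set 1) → VC-HIT  vc=[9, 5]
10: 0x3f (blk 15, set 1) → L1-HIT  vc=[9, 5]
11: 0x3f (blk 15, set 1) → L1-HIT  vc=[9, 5]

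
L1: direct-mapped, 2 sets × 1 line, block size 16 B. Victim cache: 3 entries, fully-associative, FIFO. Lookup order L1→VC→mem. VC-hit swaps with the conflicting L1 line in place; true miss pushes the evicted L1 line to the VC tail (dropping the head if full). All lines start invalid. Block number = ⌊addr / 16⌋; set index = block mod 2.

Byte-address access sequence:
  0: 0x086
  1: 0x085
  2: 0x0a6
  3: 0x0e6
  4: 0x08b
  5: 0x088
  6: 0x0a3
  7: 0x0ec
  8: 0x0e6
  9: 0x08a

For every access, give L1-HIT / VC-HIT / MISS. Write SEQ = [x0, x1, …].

0: 0x86 (blk 8, set 0) → MISS  vc=[]
1: 0x85 (blk 8, set 0) → L1-HIT  vc=[]
2: 0xa6 (blk 10, set 0) → MISS  vc=[8]
3: 0xe6 (blk 14, set 0) → MISS  vc=[8, 10]
4: 0x8b (blk 8, set 0) → VC-HIT  vc=[14, 10]
5: 0x88 (blk 8, set 0) → L1-HIT  vc=[14, 10]
6: 0xa3 (blk 10, set 0) → VC-HIT  vc=[14, 8]
7: 0xec (blk 14, set 0) → VC-HIT  vc=[10, 8]
8: 0xe6 (blk 14, set 0) → L1-HIT  vc=[10, 8]
9: 0x8a (blk 8, set 0) → VC-HIT  vc=[10, 14]

SEQ = [MISS, L1-HIT, MISS, MISS, VC-HIT, L1-HIT, VC-HIT, VC-HIT, L1-HIT, VC-HIT]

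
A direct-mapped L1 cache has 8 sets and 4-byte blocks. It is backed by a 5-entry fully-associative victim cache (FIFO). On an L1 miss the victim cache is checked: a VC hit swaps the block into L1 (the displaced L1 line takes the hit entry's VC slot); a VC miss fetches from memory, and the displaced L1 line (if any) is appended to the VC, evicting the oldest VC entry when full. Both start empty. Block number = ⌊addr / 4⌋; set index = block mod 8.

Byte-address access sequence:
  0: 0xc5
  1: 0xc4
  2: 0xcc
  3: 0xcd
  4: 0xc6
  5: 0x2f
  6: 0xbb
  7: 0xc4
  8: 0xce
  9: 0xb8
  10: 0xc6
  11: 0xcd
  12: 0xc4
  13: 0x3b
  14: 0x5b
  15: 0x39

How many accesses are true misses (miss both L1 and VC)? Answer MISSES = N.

MISSES = 6

0: 0xc5 (blk 49, set 1) → MISS  vc=[]
1: 0xc4 (blk 49, set 1) → L1-HIT  vc=[]
2: 0xcc (blk 51, set 3) → MISS  vc=[]
3: 0xcd (blk 51, set 3) → L1-HIT  vc=[]
4: 0xc6 (blk 49, set 1) → L1-HIT  vc=[]
5: 0x2f (blk 11, set 3) → MISS  vc=[51]
6: 0xbb (blk 46, set 6) → MISS  vc=[51]
7: 0xc4 (blk 49, set 1) → L1-HIT  vc=[51]
8: 0xce (blk 51, set 3) → VC-HIT  vc=[11]
9: 0xb8 (blk 46, set 6) → L1-HIT  vc=[11]
10: 0xc6 (blk 49, set 1) → L1-HIT  vc=[11]
11: 0xcd (blk 51, set 3) → L1-HIT  vc=[11]
12: 0xc4 (blk 49, set 1) → L1-HIT  vc=[11]
13: 0x3b (blk 14, set 6) → MISS  vc=[11, 46]
14: 0x5b (blk 22, set 6) → MISS  vc=[11, 46, 14]
15: 0x39 (blk 14, set 6) → VC-HIT  vc=[11, 46, 22]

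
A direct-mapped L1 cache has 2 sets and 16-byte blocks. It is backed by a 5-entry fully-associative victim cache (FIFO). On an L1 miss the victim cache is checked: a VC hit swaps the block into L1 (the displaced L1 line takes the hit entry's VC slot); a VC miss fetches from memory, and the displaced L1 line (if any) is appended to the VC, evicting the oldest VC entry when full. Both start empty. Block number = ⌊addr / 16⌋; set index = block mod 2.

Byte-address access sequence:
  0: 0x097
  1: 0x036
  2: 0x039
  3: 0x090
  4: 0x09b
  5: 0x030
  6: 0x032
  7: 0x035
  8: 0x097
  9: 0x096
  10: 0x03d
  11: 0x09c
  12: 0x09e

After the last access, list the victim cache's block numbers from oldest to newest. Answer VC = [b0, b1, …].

VC = [3]

  [0] addr=0x97 blk=9 s=1: MISS | VC []
  [1] addr=0x36 blk=3 s=1: MISS | VC [9]
  [2] addr=0x39 blk=3 s=1: L1-HIT | VC [9]
  [3] addr=0x90 blk=9 s=1: VC-HIT | VC [3]
  [4] addr=0x9b blk=9 s=1: L1-HIT | VC [3]
  [5] addr=0x30 blk=3 s=1: VC-HIT | VC [9]
  [6] addr=0x32 blk=3 s=1: L1-HIT | VC [9]
  [7] addr=0x35 blk=3 s=1: L1-HIT | VC [9]
  [8] addr=0x97 blk=9 s=1: VC-HIT | VC [3]
  [9] addr=0x96 blk=9 s=1: L1-HIT | VC [3]
  [10] addr=0x3d blk=3 s=1: VC-HIT | VC [9]
  [11] addr=0x9c blk=9 s=1: VC-HIT | VC [3]
  [12] addr=0x9e blk=9 s=1: L1-HIT | VC [3]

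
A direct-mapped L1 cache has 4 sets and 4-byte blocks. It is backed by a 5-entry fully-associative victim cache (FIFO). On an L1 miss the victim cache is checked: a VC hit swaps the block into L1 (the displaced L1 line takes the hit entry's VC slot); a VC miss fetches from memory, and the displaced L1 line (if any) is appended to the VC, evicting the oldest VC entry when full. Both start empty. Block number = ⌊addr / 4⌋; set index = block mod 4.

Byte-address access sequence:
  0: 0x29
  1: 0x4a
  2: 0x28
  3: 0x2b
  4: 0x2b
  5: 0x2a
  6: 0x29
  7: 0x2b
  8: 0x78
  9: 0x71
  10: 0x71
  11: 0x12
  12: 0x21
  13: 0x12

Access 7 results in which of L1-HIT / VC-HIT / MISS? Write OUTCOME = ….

OUTCOME = L1-HIT

0: 0x29 (blk 10, set 2) → MISS  vc=[]
1: 0x4a (blk 18, set 2) → MISS  vc=[10]
2: 0x28 (blk 10, set 2) → VC-HIT  vc=[18]
3: 0x2b (blk 10, set 2) → L1-HIT  vc=[18]
4: 0x2b (blk 10, set 2) → L1-HIT  vc=[18]
5: 0x2a (blk 10, set 2) → L1-HIT  vc=[18]
6: 0x29 (blk 10, set 2) → L1-HIT  vc=[18]
7: 0x2b (blk 10, set 2) → L1-HIT  vc=[18]
8: 0x78 (blk 30, set 2) → MISS  vc=[18, 10]
9: 0x71 (blk 28, set 0) → MISS  vc=[18, 10]
10: 0x71 (blk 28, set 0) → L1-HIT  vc=[18, 10]
11: 0x12 (blk 4, set 0) → MISS  vc=[18, 10, 28]
12: 0x21 (blk 8, set 0) → MISS  vc=[18, 10, 28, 4]
13: 0x12 (blk 4, set 0) → VC-HIT  vc=[18, 10, 28, 8]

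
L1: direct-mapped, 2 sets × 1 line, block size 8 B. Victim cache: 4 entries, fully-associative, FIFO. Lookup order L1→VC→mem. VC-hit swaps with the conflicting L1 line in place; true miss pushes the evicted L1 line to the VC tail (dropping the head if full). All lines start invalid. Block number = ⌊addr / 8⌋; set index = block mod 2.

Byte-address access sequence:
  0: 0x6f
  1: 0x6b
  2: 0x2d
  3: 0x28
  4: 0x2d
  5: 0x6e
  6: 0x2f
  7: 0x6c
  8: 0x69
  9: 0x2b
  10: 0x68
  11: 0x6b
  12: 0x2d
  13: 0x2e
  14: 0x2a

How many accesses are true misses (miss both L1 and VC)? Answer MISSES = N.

MISSES = 2

  [0] addr=0x6f blk=13 s=1: MISS | VC []
  [1] addr=0x6b blk=13 s=1: L1-HIT | VC []
  [2] addr=0x2d blk=5 s=1: MISS | VC [13]
  [3] addr=0x28 blk=5 s=1: L1-HIT | VC [13]
  [4] addr=0x2d blk=5 s=1: L1-HIT | VC [13]
  [5] addr=0x6e blk=13 s=1: VC-HIT | VC [5]
  [6] addr=0x2f blk=5 s=1: VC-HIT | VC [13]
  [7] addr=0x6c blk=13 s=1: VC-HIT | VC [5]
  [8] addr=0x69 blk=13 s=1: L1-HIT | VC [5]
  [9] addr=0x2b blk=5 s=1: VC-HIT | VC [13]
  [10] addr=0x68 blk=13 s=1: VC-HIT | VC [5]
  [11] addr=0x6b blk=13 s=1: L1-HIT | VC [5]
  [12] addr=0x2d blk=5 s=1: VC-HIT | VC [13]
  [13] addr=0x2e blk=5 s=1: L1-HIT | VC [13]
  [14] addr=0x2a blk=5 s=1: L1-HIT | VC [13]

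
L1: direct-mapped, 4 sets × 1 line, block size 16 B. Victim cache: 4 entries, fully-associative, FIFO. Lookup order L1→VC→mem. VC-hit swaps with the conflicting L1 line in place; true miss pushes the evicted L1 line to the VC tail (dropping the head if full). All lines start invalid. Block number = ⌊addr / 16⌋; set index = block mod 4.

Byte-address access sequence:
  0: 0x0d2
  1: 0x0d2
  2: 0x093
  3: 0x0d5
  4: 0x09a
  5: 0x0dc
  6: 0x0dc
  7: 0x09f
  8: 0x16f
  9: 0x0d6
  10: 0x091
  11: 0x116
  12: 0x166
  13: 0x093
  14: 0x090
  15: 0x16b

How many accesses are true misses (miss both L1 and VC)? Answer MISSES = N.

  [0] addr=0xd2 blk=13 s=1: MISS | VC []
  [1] addr=0xd2 blk=13 s=1: L1-HIT | VC []
  [2] addr=0x93 blk=9 s=1: MISS | VC [13]
  [3] addr=0xd5 blk=13 s=1: VC-HIT | VC [9]
  [4] addr=0x9a blk=9 s=1: VC-HIT | VC [13]
  [5] addr=0xdc blk=13 s=1: VC-HIT | VC [9]
  [6] addr=0xdc blk=13 s=1: L1-HIT | VC [9]
  [7] addr=0x9f blk=9 s=1: VC-HIT | VC [13]
  [8] addr=0x16f blk=22 s=2: MISS | VC [13]
  [9] addr=0xd6 blk=13 s=1: VC-HIT | VC [9]
  [10] addr=0x91 blk=9 s=1: VC-HIT | VC [13]
  [11] addr=0x116 blk=17 s=1: MISS | VC [13, 9]
  [12] addr=0x166 blk=22 s=2: L1-HIT | VC [13, 9]
  [13] addr=0x93 blk=9 s=1: VC-HIT | VC [13, 17]
  [14] addr=0x90 blk=9 s=1: L1-HIT | VC [13, 17]
  [15] addr=0x16b blk=22 s=2: L1-HIT | VC [13, 17]

MISSES = 4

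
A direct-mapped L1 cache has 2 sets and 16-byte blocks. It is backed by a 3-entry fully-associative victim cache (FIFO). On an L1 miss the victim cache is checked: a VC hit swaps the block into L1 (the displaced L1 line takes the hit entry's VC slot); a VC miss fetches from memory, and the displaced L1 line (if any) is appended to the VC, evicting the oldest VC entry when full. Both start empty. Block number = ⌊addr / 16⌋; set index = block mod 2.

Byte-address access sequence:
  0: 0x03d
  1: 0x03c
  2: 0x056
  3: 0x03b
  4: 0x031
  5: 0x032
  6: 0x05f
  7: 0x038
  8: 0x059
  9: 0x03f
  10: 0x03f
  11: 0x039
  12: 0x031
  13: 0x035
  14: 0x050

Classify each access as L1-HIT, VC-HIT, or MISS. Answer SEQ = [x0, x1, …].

0: 0x3d (blk 3, set 1) → MISS  vc=[]
1: 0x3c (blk 3, set 1) → L1-HIT  vc=[]
2: 0x56 (blk 5, set 1) → MISS  vc=[3]
3: 0x3b (blk 3, set 1) → VC-HIT  vc=[5]
4: 0x31 (blk 3, set 1) → L1-HIT  vc=[5]
5: 0x32 (blk 3, set 1) → L1-HIT  vc=[5]
6: 0x5f (blk 5, set 1) → VC-HIT  vc=[3]
7: 0x38 (blk 3, set 1) → VC-HIT  vc=[5]
8: 0x59 (blk 5, set 1) → VC-HIT  vc=[3]
9: 0x3f (blk 3, set 1) → VC-HIT  vc=[5]
10: 0x3f (blk 3, set 1) → L1-HIT  vc=[5]
11: 0x39 (blk 3, set 1) → L1-HIT  vc=[5]
12: 0x31 (blk 3, set 1) → L1-HIT  vc=[5]
13: 0x35 (blk 3, set 1) → L1-HIT  vc=[5]
14: 0x50 (blk 5, set 1) → VC-HIT  vc=[3]

SEQ = [MISS, L1-HIT, MISS, VC-HIT, L1-HIT, L1-HIT, VC-HIT, VC-HIT, VC-HIT, VC-HIT, L1-HIT, L1-HIT, L1-HIT, L1-HIT, VC-HIT]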